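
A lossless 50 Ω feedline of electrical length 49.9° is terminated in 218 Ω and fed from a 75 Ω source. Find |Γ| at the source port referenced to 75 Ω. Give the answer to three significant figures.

|Γ| ≈ 0.67

tan(βl) = 1.19
Z_in = Z_0·(Z_L + jZ_0·tanβl)/(Z_0 + jZ_L·tanβl) = 18.9 − j38.5 Ω
Γ_s = (Z_in − Z_s)/(Z_in + Z_s) = (-56.1 − j38.5)/(93.9 − j38.5), |Γ_s| = 0.67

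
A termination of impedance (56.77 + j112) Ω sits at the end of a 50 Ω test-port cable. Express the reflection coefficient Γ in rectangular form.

Γ ≈ 0.554 + j0.468

Γ = (Z_L − Z_0)/(Z_L + Z_0) = (6.77 + j112)/(106.8 + j112)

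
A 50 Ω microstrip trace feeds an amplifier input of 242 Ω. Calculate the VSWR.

For a purely resistive load, VSWR = R_L/Z_0 or Z_0/R_L (whichever > 1) = 242/50

VSWR ≈ 4.84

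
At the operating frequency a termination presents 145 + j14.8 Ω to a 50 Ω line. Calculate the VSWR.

VSWR ≈ 2.93

Γ = (Z_L − Z_0)/(Z_L + Z_0) = (95 + j14.8)/(195 + j14.8)
|Γ| = 96.1/196 = 0.492
VSWR = (1 + |Γ|)/(1 − |Γ|) = 1.49/0.508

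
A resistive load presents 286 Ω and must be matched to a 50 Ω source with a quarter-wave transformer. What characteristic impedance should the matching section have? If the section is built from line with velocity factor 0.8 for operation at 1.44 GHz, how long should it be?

Z_qwt ≈ 120 Ω; length ≈ 4.17 cm

Z_qwt = √(Z_0·R_L) = √(50 × 286) = √14300
λ = 0.8·c/f = 0.167 m, so l = λ/4 = 0.0417 m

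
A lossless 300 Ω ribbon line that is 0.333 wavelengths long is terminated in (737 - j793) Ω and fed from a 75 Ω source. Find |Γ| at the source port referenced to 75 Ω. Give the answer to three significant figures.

|Γ| ≈ 0.832

βl = 2π × 0.333 = 120°
tan(βl) = -1.74
Z_in = Z_0·(Z_L + jZ_0·tanβl)/(Z_0 + jZ_L·tanβl) = 95 + j252 Ω
Γ_s = (Z_in − Z_s)/(Z_in + Z_s) = (20 + j252)/(170 + j252), |Γ_s| = 0.832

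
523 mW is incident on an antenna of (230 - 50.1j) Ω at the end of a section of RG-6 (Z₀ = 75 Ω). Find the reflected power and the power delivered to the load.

|Γ| = |(155 − j50.1)/(305 − j50.1)| = 0.527
|Γ|² = 0.278
P_refl = |Γ|²·P_inc = 145 mW, P_del = (1 − |Γ|²)·P_inc = 378 mW

P_reflected ≈ 145 mW; P_delivered ≈ 378 mW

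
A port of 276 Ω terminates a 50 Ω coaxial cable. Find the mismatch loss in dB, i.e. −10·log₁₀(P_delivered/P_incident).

mismatch loss ≈ 2.84 dB

Γ = (276 − 50)/(276 + 50) = 0.693
|Γ|² = 0.481, so P_del/P_inc = 1 − |Γ|² = 0.519
ML = −10·log₁₀(1 − |Γ|²)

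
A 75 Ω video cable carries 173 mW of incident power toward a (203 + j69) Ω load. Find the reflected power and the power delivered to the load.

|Γ| = |(128 + j69)/(278 + j69)| = 0.508
|Γ|² = 0.258
P_refl = |Γ|²·P_inc = 44.6 mW, P_del = (1 − |Γ|²)·P_inc = 128 mW

P_reflected ≈ 44.6 mW; P_delivered ≈ 128 mW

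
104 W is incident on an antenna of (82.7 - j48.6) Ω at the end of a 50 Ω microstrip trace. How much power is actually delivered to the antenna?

|Γ| = |(32.7 − j48.6)/(132.7 − j48.6)| = 0.414
|Γ|² = 0.172
P_refl = |Γ|²·P_inc = 17.9 W, P_del = (1 − |Γ|²)·P_inc = 86.1 W

P_delivered ≈ 86.1 W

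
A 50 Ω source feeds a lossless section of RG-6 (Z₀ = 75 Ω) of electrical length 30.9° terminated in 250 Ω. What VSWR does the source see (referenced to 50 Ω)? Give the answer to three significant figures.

tan(βl) = 0.598
Z_in = Z_0·(Z_L + jZ_0·tanβl)/(Z_0 + jZ_L·tanβl) = 68.2 − j91.1 Ω
Γ_s = (Z_in − Z_s)/(Z_in + Z_s) = (18.2 − j91.1)/(118 − j91.1), |Γ_s| = 0.623
VSWR = (1 + |Γ_s|)/(1 − |Γ_s|)

VSWR ≈ 4.3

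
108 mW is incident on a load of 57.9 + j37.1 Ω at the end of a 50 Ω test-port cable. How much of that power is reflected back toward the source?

|Γ| = |(7.9 + j37.1)/(107.9 + j37.1)| = 0.332
|Γ|² = 0.111
P_refl = |Γ|²·P_inc = 11.9 mW, P_del = (1 − |Γ|²)·P_inc = 96.1 mW

P_reflected ≈ 11.9 mW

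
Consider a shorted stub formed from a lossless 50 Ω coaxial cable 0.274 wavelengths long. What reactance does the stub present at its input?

βl = 2π × 0.274 = 98.6°
tan(βl) = -6.58
For a shorted stub, Z_in = jZ_0·tan(βl)

X_in ≈ -329 Ω (capacitive)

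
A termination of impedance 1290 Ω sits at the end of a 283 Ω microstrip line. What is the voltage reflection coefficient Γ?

Γ = (Z_L − Z_0)/(Z_L + Z_0) = (1290 − 283)/(1290 + 283) = 1007/1573

Γ = 0.64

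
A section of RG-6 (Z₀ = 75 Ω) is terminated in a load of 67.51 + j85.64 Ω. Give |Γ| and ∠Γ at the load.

Γ ≈ 0.517 ∠ 64°

Γ = (Z_L − Z_0)/(Z_L + Z_0) = (-7.49 + j85.64)/(142.5 + j85.64)
|Γ| = 86/166 = 0.517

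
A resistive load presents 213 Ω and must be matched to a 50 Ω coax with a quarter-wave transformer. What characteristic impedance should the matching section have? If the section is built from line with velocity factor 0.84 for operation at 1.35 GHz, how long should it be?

Z_qwt = √(Z_0·R_L) = √(50 × 213) = √10650
λ = 0.84·c/f = 0.187 m, so l = λ/4 = 0.0467 m

Z_qwt ≈ 103 Ω; length ≈ 4.67 cm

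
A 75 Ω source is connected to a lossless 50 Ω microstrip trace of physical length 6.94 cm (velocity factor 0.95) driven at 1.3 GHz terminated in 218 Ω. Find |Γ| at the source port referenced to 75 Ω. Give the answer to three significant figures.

|Γ| ≈ 0.713

λ = v/f = 0.95·c / 1.3 GHz = 0.219 m
βl = 2π·l/λ = 2π × 0.317 = 114°
tan(βl) = -2.25
Z_in = Z_0·(Z_L + jZ_0·tanβl)/(Z_0 + jZ_L·tanβl) = 13.6 + j20.8 Ω
Γ_s = (Z_in − Z_s)/(Z_in + Z_s) = (-61.4 + j20.8)/(88.6 + j20.8), |Γ_s| = 0.713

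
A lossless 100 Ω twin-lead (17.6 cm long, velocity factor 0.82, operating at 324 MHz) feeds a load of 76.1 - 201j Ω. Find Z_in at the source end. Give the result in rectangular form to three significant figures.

λ = v/f = 0.82·c / 324 MHz = 0.759 m
βl = 2π·l/λ = 2π × 0.232 = 83.4°
tan(βl) = tan(83.4°) = 8.71
Z_in = Z_0·(Z_L + jZ_0·tanβl)/(Z_0 + jZ_L·tanβl)
     = 100·(76.1 + j670)/(1850 + j663)

Z_in ≈ 15.1 + j30.8 Ω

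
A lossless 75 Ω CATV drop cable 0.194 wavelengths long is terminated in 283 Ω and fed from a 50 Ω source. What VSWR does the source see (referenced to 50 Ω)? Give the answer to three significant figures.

βl = 2π × 0.194 = 69.8°
tan(βl) = 2.72
Z_in = Z_0·(Z_L + jZ_0·tanβl)/(Z_0 + jZ_L·tanβl) = 22.3 − j25.4 Ω
Γ_s = (Z_in − Z_s)/(Z_in + Z_s) = (-27.7 − j25.4)/(72.3 − j25.4), |Γ_s| = 0.489
VSWR = (1 + |Γ_s|)/(1 − |Γ_s|)

VSWR ≈ 2.92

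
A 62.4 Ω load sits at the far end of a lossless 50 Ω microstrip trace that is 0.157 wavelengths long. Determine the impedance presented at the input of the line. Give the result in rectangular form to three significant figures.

βl = 2π × 0.157 = 56.5°
tan(βl) = tan(56.5°) = 1.51
Z_in = Z_0·(Z_L + jZ_0·tanβl)/(Z_0 + jZ_L·tanβl)
     = 50·(62.4 + j75.6)/(50 + j94.3)

Z_in ≈ 45 − j9.24 Ω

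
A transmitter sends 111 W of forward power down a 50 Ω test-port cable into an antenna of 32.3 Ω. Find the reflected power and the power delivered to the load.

P_reflected ≈ 5.13 W; P_delivered ≈ 106 W

Γ = (32.3 − 50)/(32.3 + 50) = -0.215
|Γ|² = 0.0463
P_refl = |Γ|²·P_inc = 5.13 W, P_del = (1 − |Γ|²)·P_inc = 106 W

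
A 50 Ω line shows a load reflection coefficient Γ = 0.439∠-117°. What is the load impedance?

Z_L = Z_0·(1 + Γ)/(1 − Γ) = 50·(0.801 − j0.391)/(1.2 + j0.391)

Z_L ≈ 25.4 − j24.6 Ω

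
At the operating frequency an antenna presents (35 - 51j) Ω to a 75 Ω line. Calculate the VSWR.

Γ = (Z_L − Z_0)/(Z_L + Z_0) = (-40 − j51)/(110 − j51)
|Γ| = 64.8/121 = 0.535
VSWR = (1 + |Γ|)/(1 − |Γ|) = 1.53/0.465

VSWR ≈ 3.3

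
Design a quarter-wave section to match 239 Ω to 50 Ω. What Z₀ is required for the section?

Z_qwt ≈ 109 Ω

Z_qwt = √(Z_0·R_L) = √(50 × 239) = √11950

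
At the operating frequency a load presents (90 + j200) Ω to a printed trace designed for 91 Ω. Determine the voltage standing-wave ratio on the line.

VSWR ≈ 6.74

Γ = (Z_L − Z_0)/(Z_L + Z_0) = (-1 + j200)/(181 + j200)
|Γ| = 200/270 = 0.741
VSWR = (1 + |Γ|)/(1 − |Γ|) = 1.74/0.259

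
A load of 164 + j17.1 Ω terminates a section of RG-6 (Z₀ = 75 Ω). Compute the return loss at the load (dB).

RL ≈ 8.44 dB

Γ = (89 + j17.1)/(239 + j17.1), |Γ| = 0.378
RL = −20·log₁₀|Γ| = −20·log₁₀(0.378)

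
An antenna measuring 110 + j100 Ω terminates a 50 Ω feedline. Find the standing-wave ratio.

Γ = (Z_L − Z_0)/(Z_L + Z_0) = (60 + j100)/(160 + j100)
|Γ| = 117/189 = 0.618
VSWR = (1 + |Γ|)/(1 − |Γ|) = 1.62/0.382

VSWR ≈ 4.24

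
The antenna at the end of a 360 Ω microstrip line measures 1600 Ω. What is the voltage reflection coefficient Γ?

Γ = (Z_L − Z_0)/(Z_L + Z_0) = (1600 − 360)/(1600 + 360) = 1240/1960

Γ = 0.633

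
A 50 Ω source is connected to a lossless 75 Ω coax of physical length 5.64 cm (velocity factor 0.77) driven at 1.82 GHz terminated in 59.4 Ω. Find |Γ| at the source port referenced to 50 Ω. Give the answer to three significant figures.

|Γ| ≈ 0.136

λ = v/f = 0.77·c / 1.82 GHz = 0.127 m
βl = 2π·l/λ = 2π × 0.444 = 160°
tan(βl) = -0.365
Z_in = Z_0·(Z_L + jZ_0·tanβl)/(Z_0 + jZ_L·tanβl) = 62.1 − j9.41 Ω
Γ_s = (Z_in − Z_s)/(Z_in + Z_s) = (12.1 − j9.41)/(112 − j9.41), |Γ_s| = 0.136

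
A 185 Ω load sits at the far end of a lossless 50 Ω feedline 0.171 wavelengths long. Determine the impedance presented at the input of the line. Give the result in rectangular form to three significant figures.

Z_in ≈ 17.1 − j24.6 Ω

βl = 2π × 0.171 = 61.6°
tan(βl) = tan(61.6°) = 1.85
Z_in = Z_0·(Z_L + jZ_0·tanβl)/(Z_0 + jZ_L·tanβl)
     = 50·(185 + j92.3)/(50 + j342)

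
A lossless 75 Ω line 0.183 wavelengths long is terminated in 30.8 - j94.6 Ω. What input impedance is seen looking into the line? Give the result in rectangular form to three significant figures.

Z_in ≈ 12 + j16.2 Ω

βl = 2π × 0.183 = 65.9°
tan(βl) = tan(65.9°) = 2.23
Z_in = Z_0·(Z_L + jZ_0·tanβl)/(Z_0 + jZ_L·tanβl)
     = 75·(30.8 + j72.9)/(286 + j68.8)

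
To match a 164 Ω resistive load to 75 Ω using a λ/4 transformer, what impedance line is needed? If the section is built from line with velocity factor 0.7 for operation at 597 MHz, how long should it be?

Z_qwt = √(Z_0·R_L) = √(75 × 164) = √12300
λ = 0.7·c/f = 0.352 m, so l = λ/4 = 0.0879 m

Z_qwt ≈ 111 Ω; length ≈ 8.79 cm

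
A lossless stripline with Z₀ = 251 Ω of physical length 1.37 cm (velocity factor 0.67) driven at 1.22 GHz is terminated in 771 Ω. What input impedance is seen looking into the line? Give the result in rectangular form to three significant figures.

λ = v/f = 0.67·c / 1.22 GHz = 0.165 m
βl = 2π·l/λ = 2π × 0.0832 = 29.9°
tan(βl) = tan(29.9°) = 0.576
Z_in = Z_0·(Z_L + jZ_0·tanβl)/(Z_0 + jZ_L·tanβl)
     = 251·(771 + j145)/(251 + j444)

Z_in ≈ 249 − j295 Ω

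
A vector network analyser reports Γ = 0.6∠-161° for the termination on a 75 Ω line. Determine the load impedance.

Z_L ≈ 19.2 − j11.7 Ω

Z_L = Z_0·(1 + Γ)/(1 − Γ) = 75·(0.433 − j0.195)/(1.57 + j0.195)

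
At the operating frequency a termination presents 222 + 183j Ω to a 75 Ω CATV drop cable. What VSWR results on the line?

VSWR ≈ 5.11

Γ = (Z_L − Z_0)/(Z_L + Z_0) = (147 + j183)/(297 + j183)
|Γ| = 235/349 = 0.673
VSWR = (1 + |Γ|)/(1 − |Γ|) = 1.67/0.327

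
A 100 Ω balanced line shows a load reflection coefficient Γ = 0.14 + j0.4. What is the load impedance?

Z_L ≈ 91.2 + j88.9 Ω

Z_L = Z_0·(1 + Γ)/(1 − Γ) = 100·(1.14 + j0.4)/(0.86 − j0.4)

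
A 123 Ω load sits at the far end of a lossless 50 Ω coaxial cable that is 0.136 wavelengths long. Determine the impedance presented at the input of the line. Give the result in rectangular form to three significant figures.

βl = 2π × 0.136 = 49°
tan(βl) = tan(49°) = 1.15
Z_in = Z_0·(Z_L + jZ_0·tanβl)/(Z_0 + jZ_L·tanβl)
     = 50·(123 + j57.4)/(50 + j141)

Z_in ≈ 31.8 − j32.3 Ω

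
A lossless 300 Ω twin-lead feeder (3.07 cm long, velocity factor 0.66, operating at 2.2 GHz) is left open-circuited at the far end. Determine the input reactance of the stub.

X_in ≈ 193 Ω (inductive)

λ = v/f = 0.66·c / 2.2 GHz = 0.09 m
βl = 2π·l/λ = 2π × 0.341 = 123°
tan(βl) = -1.55
For an open-circuited stub, Z_in = −jZ_0·cot(βl) = −jZ_0/tan(βl)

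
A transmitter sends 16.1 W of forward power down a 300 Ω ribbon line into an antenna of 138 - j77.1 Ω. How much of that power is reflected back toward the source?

P_reflected ≈ 2.62 W

|Γ| = |(-162 − j77.1)/(438 − j77.1)| = 0.403
|Γ|² = 0.163
P_refl = |Γ|²·P_inc = 2.62 W, P_del = (1 − |Γ|²)·P_inc = 13.5 W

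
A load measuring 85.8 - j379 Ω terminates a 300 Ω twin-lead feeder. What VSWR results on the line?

VSWR ≈ 9.25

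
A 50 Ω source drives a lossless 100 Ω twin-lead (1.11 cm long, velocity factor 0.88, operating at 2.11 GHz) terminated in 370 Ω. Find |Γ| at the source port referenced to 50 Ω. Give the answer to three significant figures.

|Γ| ≈ 0.711

λ = v/f = 0.88·c / 2.11 GHz = 0.125 m
βl = 2π·l/λ = 2π × 0.0887 = 31.9°
tan(βl) = 0.623
Z_in = Z_0·(Z_L + jZ_0·tanβl)/(Z_0 + jZ_L·tanβl) = 81.3 − j125 Ω
Γ_s = (Z_in − Z_s)/(Z_in + Z_s) = (31.3 − j125)/(131 − j125), |Γ_s| = 0.711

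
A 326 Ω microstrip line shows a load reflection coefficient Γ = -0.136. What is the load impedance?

Z_L ≈ 248 Ω

Z_L = Z_0·(1 + Γ)/(1 − Γ) = 326·(0.864)/(1.14)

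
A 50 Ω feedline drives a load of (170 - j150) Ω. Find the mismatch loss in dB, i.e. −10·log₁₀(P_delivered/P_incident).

Γ = (120 − j150)/(220 − j150), |Γ| = 0.721
|Γ|² = 0.52, so P_del/P_inc = 1 − |Γ|² = 0.48
ML = −10·log₁₀(1 − |Γ|²)

mismatch loss ≈ 3.19 dB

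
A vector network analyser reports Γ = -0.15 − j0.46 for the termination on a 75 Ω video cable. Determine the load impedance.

Z_L = Z_0·(1 + Γ)/(1 − Γ) = 75·(0.85 − j0.46)/(1.15 + j0.46)

Z_L ≈ 37.4 − j45 Ω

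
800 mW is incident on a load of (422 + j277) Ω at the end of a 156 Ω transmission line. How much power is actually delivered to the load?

|Γ| = |(266 + j277)/(578 + j277)| = 0.599
|Γ|² = 0.359
P_refl = |Γ|²·P_inc = 287 mW, P_del = (1 − |Γ|²)·P_inc = 513 mW

P_delivered ≈ 513 mW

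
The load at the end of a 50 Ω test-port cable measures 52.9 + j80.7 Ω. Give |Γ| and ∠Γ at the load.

Γ ≈ 0.618 ∠ 49.8°

Γ = (Z_L − Z_0)/(Z_L + Z_0) = (2.9 + j80.7)/(102.9 + j80.7)
|Γ| = 80.8/131 = 0.618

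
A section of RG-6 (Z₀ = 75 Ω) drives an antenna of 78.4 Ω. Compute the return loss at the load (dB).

Γ = (78.4 − 75)/(78.4 + 75) = 0.0222
RL = −20·log₁₀|Γ| = −20·log₁₀(0.0222)

RL ≈ 33.1 dB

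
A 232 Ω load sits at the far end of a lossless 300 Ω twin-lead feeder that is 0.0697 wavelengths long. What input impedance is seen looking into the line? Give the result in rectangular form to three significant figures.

βl = 2π × 0.0697 = 25.1°
tan(βl) = tan(25.1°) = 0.468
Z_in = Z_0·(Z_L + jZ_0·tanβl)/(Z_0 + jZ_L·tanβl)
     = 300·(232 + j140)/(300 + j109)

Z_in ≈ 250 + j49.9 Ω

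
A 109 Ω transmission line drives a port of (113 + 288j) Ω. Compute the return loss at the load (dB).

Γ = (4 + j288)/(222 + j288), |Γ| = 0.792
RL = −20·log₁₀|Γ| = −20·log₁₀(0.792)

RL ≈ 2.02 dB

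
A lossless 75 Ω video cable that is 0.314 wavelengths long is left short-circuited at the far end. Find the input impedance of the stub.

Z_in ≈ −j176 Ω

βl = 2π × 0.314 = 113°
tan(βl) = -2.35
For a short-circuited stub, Z_in = jZ_0·tan(βl)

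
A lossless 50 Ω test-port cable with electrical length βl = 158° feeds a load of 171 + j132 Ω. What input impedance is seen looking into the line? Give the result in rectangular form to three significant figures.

tan(βl) = tan(158°) = -0.404
Z_in = Z_0·(Z_L + jZ_0·tanβl)/(Z_0 + jZ_L·tanβl)
     = 50·(171 + j112)/(103 − j69.1)

Z_in ≈ 32.2 + j75.6 Ω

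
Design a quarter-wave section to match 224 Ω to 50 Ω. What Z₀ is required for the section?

Z_qwt = √(Z_0·R_L) = √(50 × 224) = √11200

Z_qwt ≈ 106 Ω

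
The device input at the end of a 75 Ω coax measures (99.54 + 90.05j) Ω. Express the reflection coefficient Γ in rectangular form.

Γ ≈ 0.321 + j0.35

Γ = (Z_L − Z_0)/(Z_L + Z_0) = (24.54 + j90.05)/(174.5 + j90.05)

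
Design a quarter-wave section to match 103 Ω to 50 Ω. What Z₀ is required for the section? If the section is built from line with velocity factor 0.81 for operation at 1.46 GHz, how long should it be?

Z_qwt ≈ 71.8 Ω; length ≈ 4.16 cm

Z_qwt = √(Z_0·R_L) = √(50 × 103) = √5150
λ = 0.81·c/f = 0.166 m, so l = λ/4 = 0.0416 m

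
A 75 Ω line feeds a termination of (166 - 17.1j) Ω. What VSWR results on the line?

Γ = (Z_L − Z_0)/(Z_L + Z_0) = (91 − j17.1)/(241 − j17.1)
|Γ| = 92.6/242 = 0.383
VSWR = (1 + |Γ|)/(1 − |Γ|) = 1.38/0.617

VSWR ≈ 2.24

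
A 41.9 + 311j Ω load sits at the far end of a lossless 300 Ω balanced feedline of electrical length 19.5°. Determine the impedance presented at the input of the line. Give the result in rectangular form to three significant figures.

tan(βl) = tan(19.5°) = 0.354
Z_in = Z_0·(Z_L + jZ_0·tanβl)/(Z_0 + jZ_L·tanβl)
     = 300·(41.9 + j417)/(190 + j14.8)

Z_in ≈ 117 + j650 Ω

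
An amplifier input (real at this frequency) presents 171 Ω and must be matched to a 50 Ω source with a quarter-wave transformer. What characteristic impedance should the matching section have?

Z_qwt ≈ 92.5 Ω

Z_qwt = √(Z_0·R_L) = √(50 × 171) = √8550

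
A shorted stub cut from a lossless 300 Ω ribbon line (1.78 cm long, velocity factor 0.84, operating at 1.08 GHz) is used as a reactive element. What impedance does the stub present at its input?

λ = v/f = 0.84·c / 1.08 GHz = 0.233 m
βl = 2π·l/λ = 2π × 0.0763 = 27.5°
tan(βl) = 0.52
For a shorted stub, Z_in = jZ_0·tan(βl)

Z_in ≈ +j156 Ω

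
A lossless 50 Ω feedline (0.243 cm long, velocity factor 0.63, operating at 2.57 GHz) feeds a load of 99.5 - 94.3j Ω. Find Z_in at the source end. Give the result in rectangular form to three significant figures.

λ = v/f = 0.63·c / 2.57 GHz = 0.0735 m
βl = 2π·l/λ = 2π × 0.033 = 11.9°
tan(βl) = tan(11.9°) = 0.211
Z_in = Z_0·(Z_L + jZ_0·tanβl)/(Z_0 + jZ_L·tanβl)
     = 50·(99.5 − j83.8)/(69.9 + j21)

Z_in ≈ 48.8 − j74.6 Ω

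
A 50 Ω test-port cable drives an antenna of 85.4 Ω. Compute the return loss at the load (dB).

Γ = (85.4 − 50)/(85.4 + 50) = 0.261
RL = −20·log₁₀|Γ| = −20·log₁₀(0.261)

RL ≈ 11.7 dB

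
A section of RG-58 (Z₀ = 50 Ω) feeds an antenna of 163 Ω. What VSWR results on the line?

For a purely resistive load, VSWR = R_L/Z_0 or Z_0/R_L (whichever > 1) = 163/50

VSWR ≈ 3.26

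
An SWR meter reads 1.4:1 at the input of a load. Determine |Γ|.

|Γ| = (S − 1)/(S + 1) = (1.4 − 1)/(1.4 + 1) = 0.4/2.4

|Γ| ≈ 0.167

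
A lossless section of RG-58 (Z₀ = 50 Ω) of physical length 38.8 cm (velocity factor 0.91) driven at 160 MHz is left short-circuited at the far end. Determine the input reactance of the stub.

λ = v/f = 0.91·c / 160 MHz = 1.71 m
βl = 2π·l/λ = 2π × 0.227 = 81.9°
tan(βl) = 6.99
For a short-circuited stub, Z_in = jZ_0·tan(βl)

X_in ≈ 350 Ω (inductive)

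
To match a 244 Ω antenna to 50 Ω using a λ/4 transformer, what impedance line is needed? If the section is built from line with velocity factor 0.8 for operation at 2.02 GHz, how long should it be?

Z_qwt = √(Z_0·R_L) = √(50 × 244) = √12200
λ = 0.8·c/f = 0.119 m, so l = λ/4 = 0.0297 m

Z_qwt ≈ 110 Ω; length ≈ 2.97 cm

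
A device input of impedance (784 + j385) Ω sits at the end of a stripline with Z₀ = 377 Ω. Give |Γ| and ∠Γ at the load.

Γ = (Z_L − Z_0)/(Z_L + Z_0) = (407 + j385)/(1161 + j385)
|Γ| = 560/1220 = 0.458

Γ ≈ 0.458 ∠ 25.1°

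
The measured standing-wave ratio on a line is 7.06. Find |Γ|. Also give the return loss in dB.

|Γ| ≈ 0.752; return loss ≈ 2.48 dB

|Γ| = (S − 1)/(S + 1) = (7.06 − 1)/(7.06 + 1) = 6.06/8.06
RL = −20·log₁₀|Γ| = −20·log₁₀(0.752)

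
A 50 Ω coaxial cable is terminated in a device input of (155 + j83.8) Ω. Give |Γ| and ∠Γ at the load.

Γ ≈ 0.607 ∠ 16.4°

Γ = (Z_L − Z_0)/(Z_L + Z_0) = (105 + j83.8)/(205 + j83.8)
|Γ| = 134/221 = 0.607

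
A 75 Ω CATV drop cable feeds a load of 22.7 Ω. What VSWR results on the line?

VSWR ≈ 3.3

For a purely resistive load, VSWR = R_L/Z_0 or Z_0/R_L (whichever > 1) = 75/22.7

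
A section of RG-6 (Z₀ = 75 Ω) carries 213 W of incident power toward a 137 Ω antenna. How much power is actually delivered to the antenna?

Γ = (137 − 75)/(137 + 75) = 0.292
|Γ|² = 0.0855
P_refl = |Γ|²·P_inc = 18.2 W, P_del = (1 − |Γ|²)·P_inc = 195 W

P_delivered ≈ 195 W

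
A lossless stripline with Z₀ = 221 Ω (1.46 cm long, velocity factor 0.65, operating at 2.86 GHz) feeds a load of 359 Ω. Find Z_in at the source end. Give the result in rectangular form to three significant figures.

Z_in ≈ 140 − j30.9 Ω

λ = v/f = 0.65·c / 2.86 GHz = 0.0682 m
βl = 2π·l/λ = 2π × 0.214 = 77.1°
tan(βl) = tan(77.1°) = 4.36
Z_in = Z_0·(Z_L + jZ_0·tanβl)/(Z_0 + jZ_L·tanβl)
     = 221·(359 + j964)/(221 + j1570)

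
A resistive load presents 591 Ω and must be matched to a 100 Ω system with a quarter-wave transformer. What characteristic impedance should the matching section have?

Z_qwt ≈ 243 Ω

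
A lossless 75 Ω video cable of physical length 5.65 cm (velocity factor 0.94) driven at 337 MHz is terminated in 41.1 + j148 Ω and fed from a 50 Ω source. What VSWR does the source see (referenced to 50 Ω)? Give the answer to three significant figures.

VSWR ≈ 14.1

λ = v/f = 0.94·c / 337 MHz = 0.837 m
βl = 2π·l/λ = 2π × 0.0675 = 24.3°
tan(βl) = 0.452
Z_in = Z_0·(Z_L + jZ_0·tanβl)/(Z_0 + jZ_L·tanβl) = 677 + j131 Ω
Γ_s = (Z_in − Z_s)/(Z_in + Z_s) = (627 + j131)/(727 + j131), |Γ_s| = 0.867
VSWR = (1 + |Γ_s|)/(1 − |Γ_s|)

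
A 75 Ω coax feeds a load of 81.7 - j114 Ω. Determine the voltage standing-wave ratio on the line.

VSWR ≈ 3.87

Γ = (Z_L − Z_0)/(Z_L + Z_0) = (6.7 − j114)/(156.7 − j114)
|Γ| = 114/194 = 0.589
VSWR = (1 + |Γ|)/(1 − |Γ|) = 1.59/0.411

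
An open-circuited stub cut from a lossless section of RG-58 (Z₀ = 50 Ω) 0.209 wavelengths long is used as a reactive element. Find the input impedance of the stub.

Z_in ≈ −j13.2 Ω

βl = 2π × 0.209 = 75.2°
tan(βl) = 3.8
For an open-circuited stub, Z_in = −jZ_0·cot(βl) = −jZ_0/tan(βl)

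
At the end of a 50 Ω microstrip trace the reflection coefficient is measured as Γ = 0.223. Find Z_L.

Z_L ≈ 78.7 Ω

Z_L = Z_0·(1 + Γ)/(1 − Γ) = 50·(1.22)/(0.777)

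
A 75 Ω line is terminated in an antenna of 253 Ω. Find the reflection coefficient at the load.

Γ = (Z_L − Z_0)/(Z_L + Z_0) = (253 − 75)/(253 + 75) = 178/328

Γ = 0.543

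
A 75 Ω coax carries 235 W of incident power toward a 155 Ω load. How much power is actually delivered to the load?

Γ = (155 − 75)/(155 + 75) = 0.348
|Γ|² = 0.121
P_refl = |Γ|²·P_inc = 28.4 W, P_del = (1 − |Γ|²)·P_inc = 207 W

P_delivered ≈ 207 W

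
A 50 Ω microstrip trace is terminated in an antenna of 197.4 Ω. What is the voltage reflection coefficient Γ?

Γ = 0.596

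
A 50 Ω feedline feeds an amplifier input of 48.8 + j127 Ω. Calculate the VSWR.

Γ = (Z_L − Z_0)/(Z_L + Z_0) = (-1.2 + j127)/(98.8 + j127)
|Γ| = 127/161 = 0.789
VSWR = (1 + |Γ|)/(1 − |Γ|) = 1.79/0.211

VSWR ≈ 8.49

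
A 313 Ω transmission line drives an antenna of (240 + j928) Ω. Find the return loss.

RL ≈ 1.29 dB

Γ = (-73 + j928)/(553 + j928), |Γ| = 0.862
RL = −20·log₁₀|Γ| = −20·log₁₀(0.862)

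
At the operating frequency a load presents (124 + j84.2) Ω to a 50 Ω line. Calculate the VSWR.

Γ = (Z_L − Z_0)/(Z_L + Z_0) = (74 + j84.2)/(174 + j84.2)
|Γ| = 112/193 = 0.58
VSWR = (1 + |Γ|)/(1 − |Γ|) = 1.58/0.42

VSWR ≈ 3.76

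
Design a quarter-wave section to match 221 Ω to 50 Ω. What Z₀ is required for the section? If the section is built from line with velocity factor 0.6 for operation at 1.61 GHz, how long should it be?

Z_qwt ≈ 105 Ω; length ≈ 2.8 cm

Z_qwt = √(Z_0·R_L) = √(50 × 221) = √11050
λ = 0.6·c/f = 0.112 m, so l = λ/4 = 0.028 m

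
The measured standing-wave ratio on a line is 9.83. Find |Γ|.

|Γ| = (S − 1)/(S + 1) = (9.83 − 1)/(9.83 + 1) = 8.83/10.8

|Γ| ≈ 0.815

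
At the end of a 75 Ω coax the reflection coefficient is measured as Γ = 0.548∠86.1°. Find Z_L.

Z_L = Z_0·(1 + Γ)/(1 − Γ) = 75·(1.04 + j0.547)/(0.963 − j0.547)

Z_L ≈ 42.8 + j66.9 Ω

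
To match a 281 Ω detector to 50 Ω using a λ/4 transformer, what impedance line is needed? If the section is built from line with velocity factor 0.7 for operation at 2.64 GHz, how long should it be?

Z_qwt ≈ 119 Ω; length ≈ 1.99 cm

Z_qwt = √(Z_0·R_L) = √(50 × 281) = √14050
λ = 0.7·c/f = 0.0795 m, so l = λ/4 = 0.0199 m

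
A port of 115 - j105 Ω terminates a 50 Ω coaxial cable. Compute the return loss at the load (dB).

RL ≈ 3.99 dB

Γ = (65 − j105)/(165 − j105), |Γ| = 0.631
RL = −20·log₁₀|Γ| = −20·log₁₀(0.631)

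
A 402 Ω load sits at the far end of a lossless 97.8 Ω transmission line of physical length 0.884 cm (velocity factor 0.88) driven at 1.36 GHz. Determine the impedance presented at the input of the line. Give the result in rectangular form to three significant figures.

Z_in ≈ 177 − j186 Ω

λ = v/f = 0.88·c / 1.36 GHz = 0.194 m
βl = 2π·l/λ = 2π × 0.0455 = 16.4°
tan(βl) = tan(16.4°) = 0.294
Z_in = Z_0·(Z_L + jZ_0·tanβl)/(Z_0 + jZ_L·tanβl)
     = 97.8·(402 + j28.8)/(97.8 + j118)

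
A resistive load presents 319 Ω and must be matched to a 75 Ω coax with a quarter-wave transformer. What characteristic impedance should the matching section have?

Z_qwt ≈ 155 Ω

Z_qwt = √(Z_0·R_L) = √(75 × 319) = √23920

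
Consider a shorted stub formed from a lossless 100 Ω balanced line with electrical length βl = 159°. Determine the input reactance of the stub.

tan(βl) = -0.384
For a shorted stub, Z_in = jZ_0·tan(βl)

X_in ≈ -38.4 Ω (capacitive)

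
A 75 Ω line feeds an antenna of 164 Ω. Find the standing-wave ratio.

Γ = (164 − 75)/(164 + 75) = 0.372
VSWR = (1 + 0.372)/(1 − 0.372)

VSWR ≈ 2.19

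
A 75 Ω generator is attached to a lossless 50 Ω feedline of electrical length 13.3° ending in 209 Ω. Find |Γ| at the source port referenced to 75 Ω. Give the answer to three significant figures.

|Γ| ≈ 0.498

tan(βl) = 0.236
Z_in = Z_0·(Z_L + jZ_0·tanβl)/(Z_0 + jZ_L·tanβl) = 112 − j98.5 Ω
Γ_s = (Z_in − Z_s)/(Z_in + Z_s) = (36.7 − j98.5)/(187 − j98.5), |Γ_s| = 0.498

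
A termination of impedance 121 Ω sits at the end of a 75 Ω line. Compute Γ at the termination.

Γ = (Z_L − Z_0)/(Z_L + Z_0) = (121 − 75)/(121 + 75) = 46/196

Γ = 0.235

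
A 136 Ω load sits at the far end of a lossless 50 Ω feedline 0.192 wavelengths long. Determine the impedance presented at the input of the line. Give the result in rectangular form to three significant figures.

Z_in ≈ 20.7 − j16.2 Ω

βl = 2π × 0.192 = 69.1°
tan(βl) = tan(69.1°) = 2.62
Z_in = Z_0·(Z_L + jZ_0·tanβl)/(Z_0 + jZ_L·tanβl)
     = 50·(136 + j131)/(50 + j357)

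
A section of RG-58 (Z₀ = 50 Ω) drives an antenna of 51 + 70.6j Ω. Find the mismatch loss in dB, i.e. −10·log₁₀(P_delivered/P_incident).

mismatch loss ≈ 1.73 dB

Γ = (1 + j70.6)/(101 + j70.6), |Γ| = 0.573
|Γ|² = 0.328, so P_del/P_inc = 1 − |Γ|² = 0.672
ML = −10·log₁₀(1 − |Γ|²)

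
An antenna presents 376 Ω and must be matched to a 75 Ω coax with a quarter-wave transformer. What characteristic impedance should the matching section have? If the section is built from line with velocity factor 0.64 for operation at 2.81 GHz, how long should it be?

Z_qwt ≈ 168 Ω; length ≈ 1.71 cm

Z_qwt = √(Z_0·R_L) = √(75 × 376) = √28200
λ = 0.64·c/f = 0.0683 m, so l = λ/4 = 0.0171 m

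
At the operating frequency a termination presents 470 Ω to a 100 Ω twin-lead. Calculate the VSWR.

VSWR ≈ 4.7

Γ = (470 − 100)/(470 + 100) = 0.649
VSWR = (1 + 0.649)/(1 − 0.649)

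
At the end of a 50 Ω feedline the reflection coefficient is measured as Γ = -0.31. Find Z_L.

Z_L ≈ 26.3 Ω

Z_L = Z_0·(1 + Γ)/(1 − Γ) = 50·(0.69)/(1.31)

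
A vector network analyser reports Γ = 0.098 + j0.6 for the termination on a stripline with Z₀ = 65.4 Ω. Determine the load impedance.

Z_L = Z_0·(1 + Γ)/(1 − Γ) = 65.4·(1.1 + j0.6)/(0.902 − j0.6)

Z_L ≈ 35.1 + j66.9 Ω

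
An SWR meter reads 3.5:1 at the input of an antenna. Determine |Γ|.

|Γ| = (S − 1)/(S + 1) = (3.5 − 1)/(3.5 + 1) = 2.5/4.5

|Γ| ≈ 0.556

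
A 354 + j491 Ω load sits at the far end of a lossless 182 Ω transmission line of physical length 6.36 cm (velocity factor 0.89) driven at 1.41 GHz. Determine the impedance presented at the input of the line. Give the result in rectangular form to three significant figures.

Z_in ≈ 32.8 + j53.3 Ω

λ = v/f = 0.89·c / 1.41 GHz = 0.189 m
βl = 2π·l/λ = 2π × 0.336 = 121°
tan(βl) = tan(121°) = -1.67
Z_in = Z_0·(Z_L + jZ_0·tanβl)/(Z_0 + jZ_L·tanβl)
     = 182·(354 + j187)/(1000 − j591)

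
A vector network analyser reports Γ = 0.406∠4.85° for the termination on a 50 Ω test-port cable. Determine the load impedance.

Z_L = Z_0·(1 + Γ)/(1 − Γ) = 50·(1.4 + j0.0343)/(0.595 − j0.0343)

Z_L ≈ 117 + j9.65 Ω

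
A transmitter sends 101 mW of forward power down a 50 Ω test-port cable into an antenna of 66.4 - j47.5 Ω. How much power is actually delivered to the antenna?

P_delivered ≈ 84.9 mW

|Γ| = |(16.4 − j47.5)/(116.4 − j47.5)| = 0.4
|Γ|² = 0.16
P_refl = |Γ|²·P_inc = 16.1 mW, P_del = (1 − |Γ|²)·P_inc = 84.9 mW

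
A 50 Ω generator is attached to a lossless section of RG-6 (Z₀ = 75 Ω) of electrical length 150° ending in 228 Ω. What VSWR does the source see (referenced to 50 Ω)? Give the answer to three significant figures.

VSWR ≈ 3.96

tan(βl) = -0.577
Z_in = Z_0·(Z_L + jZ_0·tanβl)/(Z_0 + jZ_L·tanβl) = 74.5 + j87.5 Ω
Γ_s = (Z_in − Z_s)/(Z_in + Z_s) = (24.5 + j87.5)/(125 + j87.5), |Γ_s| = 0.597
VSWR = (1 + |Γ_s|)/(1 − |Γ_s|)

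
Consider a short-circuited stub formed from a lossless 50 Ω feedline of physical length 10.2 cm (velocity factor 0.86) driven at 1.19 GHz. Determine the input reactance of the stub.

X_in ≈ -9.39 Ω (capacitive)

λ = v/f = 0.86·c / 1.19 GHz = 0.217 m
βl = 2π·l/λ = 2π × 0.47 = 169°
tan(βl) = -0.188
For a short-circuited stub, Z_in = jZ_0·tan(βl)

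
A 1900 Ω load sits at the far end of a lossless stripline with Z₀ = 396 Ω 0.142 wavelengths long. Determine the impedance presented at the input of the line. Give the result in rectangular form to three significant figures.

Z_in ≈ 132 − j297 Ω

βl = 2π × 0.142 = 51.1°
tan(βl) = tan(51.1°) = 1.24
Z_in = Z_0·(Z_L + jZ_0·tanβl)/(Z_0 + jZ_L·tanβl)
     = 396·(1900 + j491)/(396 + j2360)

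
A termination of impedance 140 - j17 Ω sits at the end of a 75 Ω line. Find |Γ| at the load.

Γ = (Z_L − Z_0)/(Z_L + Z_0) = (65 − j17)/(215 − j17)
|Γ| = 67.2/216

|Γ| ≈ 0.312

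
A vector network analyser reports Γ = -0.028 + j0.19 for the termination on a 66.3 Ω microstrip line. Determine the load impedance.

Z_L ≈ 58.4 + j23.1 Ω

Z_L = Z_0·(1 + Γ)/(1 − Γ) = 66.3·(0.972 + j0.19)/(1.03 − j0.19)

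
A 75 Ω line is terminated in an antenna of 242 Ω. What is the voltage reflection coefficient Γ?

Γ = (Z_L − Z_0)/(Z_L + Z_0) = (242 − 75)/(242 + 75) = 167/317

Γ = 0.527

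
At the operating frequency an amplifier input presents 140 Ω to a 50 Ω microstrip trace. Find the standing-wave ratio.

VSWR ≈ 2.8

Γ = (140 − 50)/(140 + 50) = 0.474
VSWR = (1 + 0.474)/(1 − 0.474)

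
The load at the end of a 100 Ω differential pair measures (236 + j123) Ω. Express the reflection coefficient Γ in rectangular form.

Γ = (Z_L − Z_0)/(Z_L + Z_0) = (136 + j123)/(336 + j123)

Γ ≈ 0.475 + j0.192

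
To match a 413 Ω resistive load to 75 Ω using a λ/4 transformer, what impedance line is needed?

Z_qwt ≈ 176 Ω

Z_qwt = √(Z_0·R_L) = √(75 × 413) = √30980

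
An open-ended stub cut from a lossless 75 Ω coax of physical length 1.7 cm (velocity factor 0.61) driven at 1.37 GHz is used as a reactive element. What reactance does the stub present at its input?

λ = v/f = 0.61·c / 1.37 GHz = 0.134 m
βl = 2π·l/λ = 2π × 0.127 = 45.8°
tan(βl) = 1.03
For an open-ended stub, Z_in = −jZ_0·cot(βl) = −jZ_0/tan(βl)

X_in ≈ -72.9 Ω (capacitive)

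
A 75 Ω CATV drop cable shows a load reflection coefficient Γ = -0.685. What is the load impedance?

Z_L ≈ 14 Ω

Z_L = Z_0·(1 + Γ)/(1 − Γ) = 75·(0.315)/(1.69)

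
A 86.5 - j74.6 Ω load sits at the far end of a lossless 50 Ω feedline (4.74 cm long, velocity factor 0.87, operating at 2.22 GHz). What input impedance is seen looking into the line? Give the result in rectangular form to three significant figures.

λ = v/f = 0.87·c / 2.22 GHz = 0.118 m
βl = 2π·l/λ = 2π × 0.403 = 145°
tan(βl) = tan(145°) = -0.697
Z_in = Z_0·(Z_L + jZ_0·tanβl)/(Z_0 + jZ_L·tanβl)
     = 50·(86.5 − j109)/(-1.96 − j60.2)

Z_in ≈ 88.4 + j74.7 Ω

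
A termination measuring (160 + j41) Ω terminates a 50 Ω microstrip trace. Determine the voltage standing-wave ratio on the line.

VSWR ≈ 3.43

Γ = (Z_L − Z_0)/(Z_L + Z_0) = (110 + j41)/(210 + j41)
|Γ| = 117/214 = 0.549
VSWR = (1 + |Γ|)/(1 − |Γ|) = 1.55/0.451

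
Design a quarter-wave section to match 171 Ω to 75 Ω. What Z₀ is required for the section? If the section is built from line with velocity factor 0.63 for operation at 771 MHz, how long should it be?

Z_qwt = √(Z_0·R_L) = √(75 × 171) = √12820
λ = 0.63·c/f = 0.245 m, so l = λ/4 = 0.0613 m

Z_qwt ≈ 113 Ω; length ≈ 6.13 cm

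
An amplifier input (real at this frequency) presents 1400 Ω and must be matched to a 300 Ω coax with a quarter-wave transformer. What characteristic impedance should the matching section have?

Z_qwt = √(Z_0·R_L) = √(300 × 1400) = √420000

Z_qwt ≈ 648 Ω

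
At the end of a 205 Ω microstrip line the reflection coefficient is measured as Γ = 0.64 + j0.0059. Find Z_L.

Z_L = Z_0·(1 + Γ)/(1 − Γ) = 205·(1.64 + j0.0059)/(0.36 − j0.0059)

Z_L ≈ 934 + j18.7 Ω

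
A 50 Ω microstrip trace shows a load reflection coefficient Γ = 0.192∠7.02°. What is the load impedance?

Z_L ≈ 73.4 + j3.58 Ω

Z_L = Z_0·(1 + Γ)/(1 − Γ) = 50·(1.19 + j0.0235)/(0.809 − j0.0235)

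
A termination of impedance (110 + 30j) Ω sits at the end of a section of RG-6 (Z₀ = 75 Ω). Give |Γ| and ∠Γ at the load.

Γ = (Z_L − Z_0)/(Z_L + Z_0) = (35 + j30)/(185 + j30)
|Γ| = 46.1/187 = 0.246

Γ ≈ 0.246 ∠ 31.4°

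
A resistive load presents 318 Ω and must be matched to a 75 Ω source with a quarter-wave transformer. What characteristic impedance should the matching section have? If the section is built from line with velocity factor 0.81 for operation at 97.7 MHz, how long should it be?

Z_qwt = √(Z_0·R_L) = √(75 × 318) = √23850
λ = 0.81·c/f = 2.49 m, so l = λ/4 = 0.622 m

Z_qwt ≈ 154 Ω; length ≈ 62.2 cm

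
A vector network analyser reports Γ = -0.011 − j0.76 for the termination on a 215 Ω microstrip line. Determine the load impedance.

Z_L = Z_0·(1 + Γ)/(1 − Γ) = 215·(0.989 − j0.76)/(1.01 + j0.76)

Z_L ≈ 56.8 − j204 Ω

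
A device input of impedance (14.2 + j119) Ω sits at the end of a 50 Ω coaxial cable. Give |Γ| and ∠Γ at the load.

Γ ≈ 0.919 ∠ 45.1°

Γ = (Z_L − Z_0)/(Z_L + Z_0) = (-35.8 + j119)/(64.2 + j119)
|Γ| = 124/135 = 0.919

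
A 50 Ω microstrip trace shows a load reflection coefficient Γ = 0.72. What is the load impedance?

Z_L ≈ 307 Ω

Z_L = Z_0·(1 + Γ)/(1 − Γ) = 50·(1.72)/(0.28)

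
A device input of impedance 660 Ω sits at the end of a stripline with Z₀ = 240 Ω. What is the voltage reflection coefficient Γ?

Γ = (Z_L − Z_0)/(Z_L + Z_0) = (660 − 240)/(660 + 240) = 420/900

Γ = 0.467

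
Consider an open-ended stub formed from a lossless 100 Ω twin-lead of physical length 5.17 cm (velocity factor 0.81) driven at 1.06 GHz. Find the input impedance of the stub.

λ = v/f = 0.81·c / 1.06 GHz = 0.229 m
βl = 2π·l/λ = 2π × 0.226 = 81.2°
tan(βl) = 6.45
For an open-ended stub, Z_in = −jZ_0·cot(βl) = −jZ_0/tan(βl)

Z_in ≈ −j15.5 Ω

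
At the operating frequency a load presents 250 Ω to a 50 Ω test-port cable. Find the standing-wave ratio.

For a purely resistive load, VSWR = R_L/Z_0 or Z_0/R_L (whichever > 1) = 250/50

VSWR ≈ 5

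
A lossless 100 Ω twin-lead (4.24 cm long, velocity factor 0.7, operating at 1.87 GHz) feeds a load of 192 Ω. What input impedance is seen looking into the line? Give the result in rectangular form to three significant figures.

Z_in ≈ 83.5 + j58.4 Ω

λ = v/f = 0.7·c / 1.87 GHz = 0.112 m
βl = 2π·l/λ = 2π × 0.378 = 136°
tan(βl) = tan(136°) = -0.968
Z_in = Z_0·(Z_L + jZ_0·tanβl)/(Z_0 + jZ_L·tanβl)
     = 100·(192 − j96.8)/(100 − j186)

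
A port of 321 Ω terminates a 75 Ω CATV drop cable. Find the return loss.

Γ = (321 − 75)/(321 + 75) = 0.621
RL = −20·log₁₀|Γ| = −20·log₁₀(0.621)

RL ≈ 4.14 dB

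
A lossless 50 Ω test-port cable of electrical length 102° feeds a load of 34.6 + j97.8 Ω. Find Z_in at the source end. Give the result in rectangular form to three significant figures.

tan(βl) = tan(102°) = -4.7
Z_in = Z_0·(Z_L + jZ_0·tanβl)/(Z_0 + jZ_L·tanβl)
     = 50·(34.6 − j137)/(510 − j163)

Z_in ≈ 6.98 − j11.2 Ω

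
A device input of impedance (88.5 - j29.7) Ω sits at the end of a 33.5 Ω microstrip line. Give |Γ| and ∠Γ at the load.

Γ ≈ 0.498 ∠ -14.7°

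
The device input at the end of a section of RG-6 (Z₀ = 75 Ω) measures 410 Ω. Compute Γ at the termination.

Γ = (Z_L − Z_0)/(Z_L + Z_0) = (410 − 75)/(410 + 75) = 335/485

Γ = 0.691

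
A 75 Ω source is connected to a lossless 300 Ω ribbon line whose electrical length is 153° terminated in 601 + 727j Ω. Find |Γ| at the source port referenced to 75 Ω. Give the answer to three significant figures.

tan(βl) = -0.51
Z_in = Z_0·(Z_L + jZ_0·tanβl)/(Z_0 + jZ_L·tanβl) = 125 + j314 Ω
Γ_s = (Z_in − Z_s)/(Z_in + Z_s) = (50.4 + j314)/(200 + j314), |Γ_s| = 0.854

|Γ| ≈ 0.854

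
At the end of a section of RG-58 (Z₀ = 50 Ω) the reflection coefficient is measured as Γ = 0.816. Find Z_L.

Z_L = Z_0·(1 + Γ)/(1 − Γ) = 50·(1.82)/(0.184)

Z_L ≈ 493 Ω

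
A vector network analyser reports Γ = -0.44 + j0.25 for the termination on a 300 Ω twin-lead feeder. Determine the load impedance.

Z_L ≈ 104 + j70.2 Ω

Z_L = Z_0·(1 + Γ)/(1 − Γ) = 300·(0.56 + j0.25)/(1.44 − j0.25)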